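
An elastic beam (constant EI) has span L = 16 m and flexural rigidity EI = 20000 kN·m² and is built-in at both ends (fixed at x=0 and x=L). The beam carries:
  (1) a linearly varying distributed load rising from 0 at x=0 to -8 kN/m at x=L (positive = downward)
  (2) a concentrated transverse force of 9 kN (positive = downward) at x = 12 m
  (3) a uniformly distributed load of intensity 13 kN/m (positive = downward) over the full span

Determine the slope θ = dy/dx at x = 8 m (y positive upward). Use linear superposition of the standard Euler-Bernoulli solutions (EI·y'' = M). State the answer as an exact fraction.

Load 1 — triangular load w₀=-8 kN/m (0→w₀ over full span):
  θ_1 = -w₀(2x(L-x)(L-2x)(x+2L)+x²(L-x)²)/(120LEI) = -(-8)·(2·8·(16-8)·(16-2·8)·(8+2·16)+8²·(16-8)²)/(120·16·20000) = 8/9375 rad
Load 2 — point force P=9 kN at a=12 m (b=L-a=4):
  θ_2 = -Pb²x(2aL-(3a+b)x)/(2L³EI)  [x≤a] = -9·4²·8·(2·12·16-(3·12+4)·8)/(2·16³·20000) = -9/20000 rad
Load 3 — uniform load w=13 kN/m over full span:
  θ_3 = -wx(L-x)(L-2x)/(12EI) = -13·8·(16-8)·(16-2·8)/(12·20000) = 0 rad
Superposition: θ = Σ θ_i = 121/300000 rad ≈ 0.000403 rad

θ(8) = 121/300000 rad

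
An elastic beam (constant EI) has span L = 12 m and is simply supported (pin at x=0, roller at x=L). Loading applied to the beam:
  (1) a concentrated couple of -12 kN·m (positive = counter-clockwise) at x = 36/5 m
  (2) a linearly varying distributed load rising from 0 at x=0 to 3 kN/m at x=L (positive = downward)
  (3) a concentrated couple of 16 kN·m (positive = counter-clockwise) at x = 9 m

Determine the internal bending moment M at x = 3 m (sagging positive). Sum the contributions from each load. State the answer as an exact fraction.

Load 1 — applied couple M₀=-12 kN·m at a=36/5 m (b=L-a=24/5):
  M_1 = M₀x/L  [x≤a] = (-12)·3/12 = -3 kN·m
Load 2 — triangular load w₀=3 kN/m (0→w₀ over full span):
  M_2 = w₀Lx/6 - w₀x³/(6L) = 3·12·3/6 - 3·3³/(6·12) = 135/8 kN·m
Load 3 — applied couple M₀=16 kN·m at a=9 m (b=L-a=3):
  M_3 = M₀x/L  [x≤a] = 16·3/12 = 4 kN·m
Superposition: M = Σ M_i = 143/8 kN·m ≈ 17.875000 kN·m

M(3) = 143/8 kN·m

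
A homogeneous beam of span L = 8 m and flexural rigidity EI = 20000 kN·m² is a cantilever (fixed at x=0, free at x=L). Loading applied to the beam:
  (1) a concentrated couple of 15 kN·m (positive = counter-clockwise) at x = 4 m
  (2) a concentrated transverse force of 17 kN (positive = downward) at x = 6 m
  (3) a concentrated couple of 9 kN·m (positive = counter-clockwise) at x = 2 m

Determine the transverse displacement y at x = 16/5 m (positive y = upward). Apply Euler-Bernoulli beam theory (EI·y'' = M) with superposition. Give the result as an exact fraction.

Load 1 — applied couple M₀=15 kN·m at a=4 m (b=L-a=4):
  y_1 = M₀x²/(2EI)  [x≤a] = 15·(16/5)²/(2·20000) = 12/3125 m
Load 2 — point force P=17 kN at a=6 m (b=L-a=2):
  y_2 = -Px²(3a-x)/(6EI)  [x≤a] = -17·(16/5)²·(3·6-(16/5))/(6·20000) = -5032/234375 m
Load 3 — applied couple M₀=9 kN·m at a=2 m (b=L-a=6):
  y_3 = M₀a(2x-a)/(2EI)  [x>a] = 9·2·(2·(16/5)-2)/(2·20000) = 99/50000 m
Superposition: y = Σ y_i = -58687/3750000 m ≈ -0.015650 m

y(16/5) = -58687/3750000 m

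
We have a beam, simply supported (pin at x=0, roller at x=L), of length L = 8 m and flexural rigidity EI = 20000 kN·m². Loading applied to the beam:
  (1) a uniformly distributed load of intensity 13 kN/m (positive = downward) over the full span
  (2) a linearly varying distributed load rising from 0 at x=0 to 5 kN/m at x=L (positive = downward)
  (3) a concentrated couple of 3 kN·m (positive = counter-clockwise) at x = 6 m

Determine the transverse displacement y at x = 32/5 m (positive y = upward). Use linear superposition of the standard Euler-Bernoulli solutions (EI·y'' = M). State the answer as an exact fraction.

y(32/5) = -2342209/93750000 m

Load 1 — uniform load w=13 kN/m over full span:
  y_1 = -wx(L³-2Lx²+x³)/(24EI) = -13·(32/5)·(8³-2·8·(32/5)²+(32/5)³)/(24·20000) = -24128/1171875 m
Load 2 — triangular load w₀=5 kN/m (0→w₀ over full span):
  y_2 = -w₀x(7L⁴-10L²x²+3x⁴)/(360LEI) = -5·(32/5)·(7·8⁴-10·8²·(32/5)²+3·(32/5)⁴)/(360·8·20000) = -8128/1953125 m
Load 3 — applied couple M₀=3 kN·m at a=6 m (b=L-a=2):
  y_3 = (M₀x³/(6L)-M₀(x-a)²/2+C₁x)/EI  [x>a] with C₁=M₀(3b²-L²)/(6L)=-13/4 = (3·(32/5)³/(6·8)-3·((32/5)-6)²/2+(-13/4)·(32/5))/20000 = -291/1250000 m
Superposition: y = Σ y_i = -2342209/93750000 m ≈ -0.024984 m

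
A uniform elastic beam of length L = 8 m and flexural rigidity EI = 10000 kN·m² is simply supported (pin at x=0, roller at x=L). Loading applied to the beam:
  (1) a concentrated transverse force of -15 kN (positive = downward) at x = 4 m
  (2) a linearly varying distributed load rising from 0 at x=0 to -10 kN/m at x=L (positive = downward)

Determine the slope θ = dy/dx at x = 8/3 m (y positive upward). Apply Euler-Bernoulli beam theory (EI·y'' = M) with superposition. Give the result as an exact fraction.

θ(8/3) = 5353/607500 rad

Load 1 — point force P=-15 kN at a=4 m (b=L-a=4):
  θ_1 = -Pb(L²-b²-3x²)/(6LEI)  [x≤a] = -(-15)·4·(8²-4²-3·(8/3)²)/(6·8·10000) = 1/300 rad
Load 2 — triangular load w₀=-10 kN/m (0→w₀ over full span):
  θ_2 = -w₀(7L⁴-30L²x²+15x⁴)/(360LEI) = -(-10)·(7·8⁴-30·8²·(8/3)²+15·(8/3)⁴)/(360·8·10000) = 832/151875 rad
Superposition: θ = Σ θ_i = 5353/607500 rad ≈ 0.008812 rad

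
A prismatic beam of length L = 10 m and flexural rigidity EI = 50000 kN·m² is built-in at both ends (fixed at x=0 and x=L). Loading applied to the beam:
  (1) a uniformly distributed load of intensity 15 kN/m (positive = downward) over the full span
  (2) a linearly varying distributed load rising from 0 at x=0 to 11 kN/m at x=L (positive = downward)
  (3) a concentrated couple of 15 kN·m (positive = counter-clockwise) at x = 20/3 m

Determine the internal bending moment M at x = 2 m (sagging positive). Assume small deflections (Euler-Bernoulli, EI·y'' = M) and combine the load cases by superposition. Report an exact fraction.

Load 1 — uniform load w=15 kN/m over full span:
  M_1 = wLx/2 - wL²/12 - wx²/2 = 15·10·2/2 - 15·10²/12 - 15·2²/2 = -5 kN·m
Load 2 — triangular load w₀=11 kN/m (0→w₀ over full span):
  M_2 = 3w₀Lx/20 - w₀L²/30 - w₀x³/(6L) = 3·11·10·2/20 - 11·10²/30 - 11·2³/(6·10) = -77/15 kN·m
Load 3 — applied couple M₀=15 kN·m at a=20/3 m (b=L-a=10/3):
  M_3 = R_Ax - M_A  [x≤a] with R_A=2, M_A=5 = 2·2 - 5 = -1 kN·m
Superposition: M = Σ M_i = -167/15 kN·m ≈ -11.133333 kN·m

M(2) = -167/15 kN·m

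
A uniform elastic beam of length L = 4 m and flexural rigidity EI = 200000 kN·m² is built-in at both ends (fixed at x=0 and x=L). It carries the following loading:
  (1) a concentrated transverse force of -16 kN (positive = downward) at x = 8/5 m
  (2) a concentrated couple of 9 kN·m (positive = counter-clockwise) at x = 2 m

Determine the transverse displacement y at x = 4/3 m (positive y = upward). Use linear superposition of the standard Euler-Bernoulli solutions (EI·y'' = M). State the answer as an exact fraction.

Load 1 — point force P=-16 kN at a=8/5 m (b=L-a=12/5):
  y_1 = -Pb²x²(3aL-(3a+b)x)/(6L³EI)  [x≤a] = -(-16)·(12/5)²·(4/3)²·(3·(8/5)·4-(3·(8/5)+(12/5))·(4/3))/(6·4³·200000) = 8/390625 m
Load 2 — applied couple M₀=9 kN·m at a=2 m (b=L-a=2):
  y_2 = (R_Ax³/6 - M_Ax²/2)/EI  [x≤a] with R_A=27/8, M_A=9/4 = ((27/8)·(4/3)³/6 - (9/4)·(4/3)²/2)/200000 = -1/300000 m
Superposition: y = Σ y_i = 643/37500000 m ≈ 0.000017 m

y(4/3) = 643/37500000 m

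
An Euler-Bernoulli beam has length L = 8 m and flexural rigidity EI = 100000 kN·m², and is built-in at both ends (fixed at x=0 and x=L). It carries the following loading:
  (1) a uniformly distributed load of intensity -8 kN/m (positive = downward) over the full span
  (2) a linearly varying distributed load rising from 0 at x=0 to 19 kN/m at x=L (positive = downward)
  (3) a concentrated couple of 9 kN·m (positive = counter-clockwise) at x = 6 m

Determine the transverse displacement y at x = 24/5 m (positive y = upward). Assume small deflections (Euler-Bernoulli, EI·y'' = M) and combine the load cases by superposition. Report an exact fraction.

Load 1 — uniform load w=-8 kN/m over full span:
  y_1 = -wx²(L-x)²/(24EI) = -(-8)·(24/5)²·(8-(24/5))²/(24·100000) = 1536/1953125 m
Load 2 — triangular load w₀=19 kN/m (0→w₀ over full span):
  y_2 = -w₀x²(L-x)²(x+2L)/(120LEI) = -19·(24/5)²·(8-(24/5))²·((24/5)+2·8)/(120·8·100000) = -47424/48828125 m
Load 3 — applied couple M₀=9 kN·m at a=6 m (b=L-a=2):
  y_3 = (R_Ax³/6 - M_Ax²/2)/EI  [x≤a] with R_A=81/64, M_A=45/16 = ((81/64)·(24/5)³/6 - (45/16)·(24/5)²/2)/100000 = -567/6250000 m
Superposition: y = Σ y_i = -215259/781250000 m ≈ -0.000276 m

y(24/5) = -215259/781250000 m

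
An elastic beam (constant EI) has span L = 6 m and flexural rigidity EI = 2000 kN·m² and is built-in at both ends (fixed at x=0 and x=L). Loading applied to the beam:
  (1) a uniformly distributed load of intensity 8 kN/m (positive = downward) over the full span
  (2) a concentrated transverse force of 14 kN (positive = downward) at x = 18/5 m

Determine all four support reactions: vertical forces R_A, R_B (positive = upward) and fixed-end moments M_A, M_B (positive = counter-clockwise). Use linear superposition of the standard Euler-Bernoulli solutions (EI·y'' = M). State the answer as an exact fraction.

Load 1 — uniform load w=8 kN/m over full span:
  R_A = wL/2 = 8·6/2 = 24 kN
  M_A = wL²/12 = 8·6²/12 = 24 kN·m
  R_B = wL/2 = 8·6/2 = 24 kN
  M_B = -wL²/12 = -8·6²/12 = -24 kN·m
Load 2 — point force P=14 kN at a=18/5 m (b=L-a=12/5):
  R_A = Pb²(3a+b)/L³ = 14·(12/5)²·(3·(18/5)+(12/5))/6³ = 616/125 kN
  M_A = Pab²/L² = 14·(18/5)·(12/5)²/6² = 1008/125 kN·m
  R_B = Pa²(a+3b)/L³ = 14·(18/5)²·((18/5)+3·(12/5))/6³ = 1134/125 kN
  M_B = -Pa²b/L² = -14·(18/5)²·(12/5)/6² = -1512/125 kN·m
Superposition: R_A = 3616/125 kN, M_A = 4008/125 kN·m, R_B = 4134/125 kN, M_B = -4512/125 kN·m

R_A = 3616/125 kN, M_A = 4008/125 kN·m, R_B = 4134/125 kN, M_B = -4512/125 kN·m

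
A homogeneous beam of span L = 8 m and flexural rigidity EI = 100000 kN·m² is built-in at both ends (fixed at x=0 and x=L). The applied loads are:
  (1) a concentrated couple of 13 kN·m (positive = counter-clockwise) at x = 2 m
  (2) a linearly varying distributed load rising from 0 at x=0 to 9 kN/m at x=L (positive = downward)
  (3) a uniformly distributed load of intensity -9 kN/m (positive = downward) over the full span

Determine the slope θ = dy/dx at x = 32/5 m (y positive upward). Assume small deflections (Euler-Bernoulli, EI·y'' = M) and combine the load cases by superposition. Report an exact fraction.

θ(32/5) = -1669/7812500 rad

Load 1 — applied couple M₀=13 kN·m at a=2 m (b=L-a=6):
  θ_1 = (R_Ax²/2 - M_Ax - M₀(x-a))/EI  [x>a] with R_A=117/64, M_A=-39/16 = ((117/64)·(32/5)²/2 - (-39/16)·(32/5) - 13·((32/5)-2))/100000 = -13/312500 rad
Load 2 — triangular load w₀=9 kN/m (0→w₀ over full span):
  θ_2 = -w₀(2x(L-x)(L-2x)(x+2L)+x²(L-x)²)/(120LEI) = -9·(2·(32/5)·(8-(32/5))·(8-2·(32/5))·((32/5)+2·8)+(32/5)²·(8-(32/5))²)/(120·8·100000) = 384/1953125 rad
Load 3 — uniform load w=-9 kN/m over full span:
  θ_3 = -wx(L-x)(L-2x)/(12EI) = -(-9)·(32/5)·(8-(32/5))·(8-2·(32/5))/(12·100000) = -144/390625 rad
Superposition: θ = Σ θ_i = -1669/7812500 rad ≈ -0.000214 rad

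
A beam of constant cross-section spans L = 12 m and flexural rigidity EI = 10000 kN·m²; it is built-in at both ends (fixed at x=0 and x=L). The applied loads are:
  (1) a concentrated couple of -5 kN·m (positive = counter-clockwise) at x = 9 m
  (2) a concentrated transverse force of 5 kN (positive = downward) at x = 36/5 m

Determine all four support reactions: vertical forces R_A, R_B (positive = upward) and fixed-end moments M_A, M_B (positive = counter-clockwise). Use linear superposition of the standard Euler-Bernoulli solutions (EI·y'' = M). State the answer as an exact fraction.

Load 1 — applied couple M₀=-5 kN·m at a=9 m (b=L-a=3):
  R_A = 6M₀ab/L³ = 6·(-5)·9·3/12³ = -15/32 kN
  M_A = M₀b(2a-b)/L² = (-5)·3·(2·9-3)/12² = -25/16 kN·m
  R_B = -6M₀ab/L³ = -6·(-5)·9·3/12³ = 15/32 kN
  M_B = M₀a(2b-a)/L² = (-5)·9·(2·3-9)/12² = 15/16 kN·m
Load 2 — point force P=5 kN at a=36/5 m (b=L-a=24/5):
  R_A = Pb²(3a+b)/L³ = 5·(24/5)²·(3·(36/5)+(24/5))/12³ = 44/25 kN
  M_A = Pab²/L² = 5·(36/5)·(24/5)²/12² = 144/25 kN·m
  R_B = Pa²(a+3b)/L³ = 5·(36/5)²·((36/5)+3·(24/5))/12³ = 81/25 kN
  M_B = -Pa²b/L² = -5·(36/5)²·(24/5)/12² = -216/25 kN·m
Superposition: R_A = 1033/800 kN, M_A = 1679/400 kN·m, R_B = 2967/800 kN, M_B = -3081/400 kN·m

R_A = 1033/800 kN, M_A = 1679/400 kN·m, R_B = 2967/800 kN, M_B = -3081/400 kN·m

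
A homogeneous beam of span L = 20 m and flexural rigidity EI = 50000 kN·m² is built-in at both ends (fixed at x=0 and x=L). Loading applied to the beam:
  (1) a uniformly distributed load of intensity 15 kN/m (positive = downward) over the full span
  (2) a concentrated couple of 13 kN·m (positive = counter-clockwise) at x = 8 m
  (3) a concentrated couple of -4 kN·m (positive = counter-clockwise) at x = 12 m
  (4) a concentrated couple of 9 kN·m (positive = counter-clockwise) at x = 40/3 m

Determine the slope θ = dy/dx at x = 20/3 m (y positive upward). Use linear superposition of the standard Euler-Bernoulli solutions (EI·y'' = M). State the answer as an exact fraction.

Load 1 — uniform load w=15 kN/m over full span:
  θ_1 = -wx(L-x)(L-2x)/(12EI) = -15·(20/3)·(20-(20/3))·(20-2·(20/3))/(12·50000) = -2/135 rad
Load 2 — applied couple M₀=13 kN·m at a=8 m (b=L-a=12):
  θ_2 = (R_Ax²/2 - M_Ax)/EI  [x≤a] with R_A=117/125, M_A=39/25 = ((117/125)·(20/3)²/2 - (39/25)·(20/3))/50000 = 13/62500 rad
Load 3 — applied couple M₀=-4 kN·m at a=12 m (b=L-a=8):
  θ_3 = (R_Ax²/2 - M_Ax)/EI  [x≤a] with R_A=-36/125, M_A=-32/25 = ((-36/125)·(20/3)²/2 - (-32/25)·(20/3))/50000 = 2/46875 rad
Load 4 — applied couple M₀=9 kN·m at a=40/3 m (b=L-a=20/3):
  θ_4 = (R_Ax²/2 - M_Ax)/EI  [x≤a] with R_A=3/5, M_A=3 = ((3/5)·(20/3)²/2 - 3·(20/3))/50000 = -1/7500 rad
Superposition: θ = Σ θ_i = -12401/843750 rad ≈ -0.014697 rad

θ(20/3) = -12401/843750 rad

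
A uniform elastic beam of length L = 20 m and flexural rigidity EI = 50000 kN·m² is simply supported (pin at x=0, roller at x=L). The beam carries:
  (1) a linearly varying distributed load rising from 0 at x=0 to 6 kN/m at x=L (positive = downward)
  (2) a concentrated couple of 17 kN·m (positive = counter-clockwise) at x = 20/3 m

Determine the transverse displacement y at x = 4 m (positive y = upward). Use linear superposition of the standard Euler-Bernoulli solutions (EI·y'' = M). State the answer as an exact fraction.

Load 1 — triangular load w₀=6 kN/m (0→w₀ over full span):
  y_1 = -w₀x(7L⁴-10L²x²+3x⁴)/(360LEI) = -6·4·(7·20⁴-10·20²·4²+3·4⁴)/(360·20·50000) = -5504/78125 m
Load 2 — applied couple M₀=17 kN·m at a=20/3 m (b=L-a=40/3):
  y_2 = (M₀x³/(6L)+C₁x)/EI  [x≤a] with C₁=M₀(3b²-L²)/(6L)=170/9 = (17·4³/(6·20)+(170/9)·4)/50000 = 238/140625 m
Superposition: y = Σ y_i = -48346/703125 m ≈ -0.068759 m

y(4) = -48346/703125 m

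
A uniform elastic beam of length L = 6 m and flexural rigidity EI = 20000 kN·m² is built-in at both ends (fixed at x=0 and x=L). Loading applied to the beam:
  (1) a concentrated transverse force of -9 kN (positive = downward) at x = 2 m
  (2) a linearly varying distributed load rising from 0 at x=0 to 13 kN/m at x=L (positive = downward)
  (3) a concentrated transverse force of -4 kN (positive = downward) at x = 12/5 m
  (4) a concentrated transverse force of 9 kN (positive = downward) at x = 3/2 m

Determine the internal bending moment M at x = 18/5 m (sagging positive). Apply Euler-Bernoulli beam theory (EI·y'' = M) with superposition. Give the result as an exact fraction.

Load 1 — point force P=-9 kN at a=2 m (b=L-a=4):
  M_1 = Pa²(a+3b)(L-x)/L³ - Pa²b/L²  [x>a] = (-9)·2²·(2+3·4)·(6-(18/5))/6³ - (-9)·2²·4/6² = -8/5 kN·m
Load 2 — triangular load w₀=13 kN/m (0→w₀ over full span):
  M_2 = 3w₀Lx/20 - w₀L²/30 - w₀x³/(6L) = 3·13·6·(18/5)/20 - 13·6²/30 - 13·(18/5)³/(6·6) = 1209/125 kN·m
Load 3 — point force P=-4 kN at a=12/5 m (b=L-a=18/5):
  M_3 = Pa²(a+3b)(L-x)/L³ - Pa²b/L²  [x>a] = (-4)·(12/5)²·((12/5)+3·(18/5))·(6-(18/5))/6³ - (-4)·(12/5)²·(18/5)/6² = -672/625 kN·m
Load 4 — point force P=9 kN at a=3/2 m (b=L-a=9/2):
  M_4 = Pa²(a+3b)(L-x)/L³ - Pa²b/L²  [x>a] = 9·(3/2)²·((3/2)+3·(9/2))·(6-(18/5))/6³ - 9·(3/2)²·(9/2)/6² = 27/32 kN·m
Superposition: M = Σ M_i = 156811/20000 kN·m ≈ 7.840550 kN·m

M(18/5) = 156811/20000 kN·m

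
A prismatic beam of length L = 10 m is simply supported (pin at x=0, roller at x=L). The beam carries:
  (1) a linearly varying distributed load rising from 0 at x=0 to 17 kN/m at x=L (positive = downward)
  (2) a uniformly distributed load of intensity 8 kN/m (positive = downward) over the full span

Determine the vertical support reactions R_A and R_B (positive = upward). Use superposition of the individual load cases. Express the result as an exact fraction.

Load 1 — triangular load w₀=17 kN/m (0→w₀ over full span):
  R_A = w₀L/6 = 17·10/6 = 85/3 kN
  R_B = w₀L/3 = 17·10/3 = 170/3 kN
Load 2 — uniform load w=8 kN/m over full span:
  R_A = wL/2 = 8·10/2 = 40 kN
  R_B = wL/2 = 8·10/2 = 40 kN
Superposition: R_A = 205/3 kN, R_B = 290/3 kN

R_A = 205/3 kN, R_B = 290/3 kN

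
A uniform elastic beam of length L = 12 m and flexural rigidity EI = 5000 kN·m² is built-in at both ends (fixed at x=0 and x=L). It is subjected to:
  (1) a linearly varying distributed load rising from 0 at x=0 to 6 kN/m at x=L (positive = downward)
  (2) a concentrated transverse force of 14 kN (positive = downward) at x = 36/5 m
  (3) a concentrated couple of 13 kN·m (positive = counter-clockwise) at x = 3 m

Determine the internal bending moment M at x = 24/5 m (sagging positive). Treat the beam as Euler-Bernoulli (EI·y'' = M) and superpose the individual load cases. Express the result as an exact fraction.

Load 1 — triangular load w₀=6 kN/m (0→w₀ over full span):
  M_1 = 3w₀Lx/20 - w₀L²/30 - w₀x³/(6L) = 3·6·12·(24/5)/20 - 6·12²/30 - 6·(24/5)³/(6·12) = 1728/125 kN·m
Load 2 — point force P=14 kN at a=36/5 m (b=L-a=24/5):
  M_2 = Pb²(3a+b)x/L³ - Pab²/L²  [x≤a] = 14·(24/5)²·(3·(36/5)+(24/5))·(24/5)/12³ - 14·(36/5)·(24/5)²/12² = 4704/625 kN·m
Load 3 — applied couple M₀=13 kN·m at a=3 m (b=L-a=9):
  M_3 = R_Ax - M_A - M₀  [x>a] with R_A=39/32, M_A=-39/16 = (39/32)·(24/5) - (-39/16) - 13 = -377/80 kN·m
Superposition: M = Σ M_i = 166379/10000 kN·m ≈ 16.637900 kN·m

M(24/5) = 166379/10000 kN·m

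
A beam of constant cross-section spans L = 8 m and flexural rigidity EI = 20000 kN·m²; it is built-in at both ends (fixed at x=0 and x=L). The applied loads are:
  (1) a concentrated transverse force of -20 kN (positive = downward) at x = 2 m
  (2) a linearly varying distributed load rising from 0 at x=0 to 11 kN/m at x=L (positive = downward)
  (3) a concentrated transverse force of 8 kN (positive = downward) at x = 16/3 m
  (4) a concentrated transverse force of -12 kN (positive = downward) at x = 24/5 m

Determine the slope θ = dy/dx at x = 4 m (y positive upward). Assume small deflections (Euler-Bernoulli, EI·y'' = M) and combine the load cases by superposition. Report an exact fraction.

θ(4) = -24407/67500000 rad

Load 1 — point force P=-20 kN at a=2 m (b=L-a=6):
  θ_1 = Pa²(L-x)(2bL-(3b+a)(L-x))/(2L³EI)  [x>a] = (-20)·2²·(8-4)·(2·6·8-(3·6+2)·(8-4))/(2·8³·20000) = -1/4000 rad
Load 2 — triangular load w₀=11 kN/m (0→w₀ over full span):
  θ_2 = -w₀(2x(L-x)(L-2x)(x+2L)+x²(L-x)²)/(120LEI) = -11·(2·4·(8-4)·(8-2·4)·(4+2·8)+4²·(8-4)²)/(120·8·20000) = -11/75000 rad
Load 3 — point force P=8 kN at a=16/3 m (b=L-a=8/3):
  θ_3 = -Pb²x(2aL-(3a+b)x)/(2L³EI)  [x≤a] = -8·(8/3)²·4·(2·(16/3)·8-(3·(16/3)+(8/3))·4)/(2·8³·20000) = -2/16875 rad
Load 4 — point force P=-12 kN at a=24/5 m (b=L-a=16/5):
  θ_4 = -Pb²x(2aL-(3a+b)x)/(2L³EI)  [x≤a] = -(-12)·(16/5)²·4·(2·(24/5)·8-(3·(24/5)+(16/5))·4)/(2·8³·20000) = 12/78125 rad
Superposition: θ = Σ θ_i = -24407/67500000 rad ≈ -0.000362 rad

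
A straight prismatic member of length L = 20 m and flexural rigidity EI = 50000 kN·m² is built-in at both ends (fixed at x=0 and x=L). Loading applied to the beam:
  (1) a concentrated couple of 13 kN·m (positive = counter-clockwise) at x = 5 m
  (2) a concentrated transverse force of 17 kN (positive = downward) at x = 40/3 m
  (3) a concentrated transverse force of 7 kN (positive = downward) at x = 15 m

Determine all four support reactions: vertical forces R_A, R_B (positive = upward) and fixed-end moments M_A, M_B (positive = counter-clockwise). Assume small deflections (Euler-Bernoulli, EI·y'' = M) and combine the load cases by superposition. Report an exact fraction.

R_A = 6731/1080 kN, M_A = 6331/216 kN·m, R_B = 19189/1080 kN, M_B = -14255/216 kN·m

Load 1 — applied couple M₀=13 kN·m at a=5 m (b=L-a=15):
  R_A = 6M₀ab/L³ = 6·13·5·15/20³ = 117/160 kN
  M_A = M₀b(2a-b)/L² = 13·15·(2·5-15)/20² = -39/16 kN·m
  R_B = -6M₀ab/L³ = -6·13·5·15/20³ = -117/160 kN
  M_B = M₀a(2b-a)/L² = 13·5·(2·15-5)/20² = 65/16 kN·m
Load 2 — point force P=17 kN at a=40/3 m (b=L-a=20/3):
  R_A = Pb²(3a+b)/L³ = 17·(20/3)²·(3·(40/3)+(20/3))/20³ = 119/27 kN
  M_A = Pab²/L² = 17·(40/3)·(20/3)²/20² = 680/27 kN·m
  R_B = Pa²(a+3b)/L³ = 17·(40/3)²·((40/3)+3·(20/3))/20³ = 340/27 kN
  M_B = -Pa²b/L² = -17·(40/3)²·(20/3)/20² = -1360/27 kN·m
Load 3 — point force P=7 kN at a=15 m (b=L-a=5):
  R_A = Pb²(3a+b)/L³ = 7·5²·(3·15+5)/20³ = 35/32 kN
  M_A = Pab²/L² = 7·15·5²/20² = 105/16 kN·m
  R_B = Pa²(a+3b)/L³ = 7·15²·(15+3·5)/20³ = 189/32 kN
  M_B = -Pa²b/L² = -7·15²·5/20² = -315/16 kN·m
Superposition: R_A = 6731/1080 kN, M_A = 6331/216 kN·m, R_B = 19189/1080 kN, M_B = -14255/216 kN·m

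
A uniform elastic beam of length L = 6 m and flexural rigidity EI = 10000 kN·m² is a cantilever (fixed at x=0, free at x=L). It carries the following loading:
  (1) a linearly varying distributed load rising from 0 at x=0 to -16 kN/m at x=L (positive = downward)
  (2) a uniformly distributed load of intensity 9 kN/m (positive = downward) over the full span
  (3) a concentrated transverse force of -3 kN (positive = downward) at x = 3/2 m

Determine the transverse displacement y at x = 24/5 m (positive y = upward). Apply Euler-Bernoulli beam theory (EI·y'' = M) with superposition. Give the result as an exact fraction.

Load 1 — triangular load w₀=-16 kN/m (0→w₀ over full span):
  y_1 = (w₀Lx³/12-w₀L²x²/6-w₀x⁵/(120L))/EI = ((-16)·6·(24/5)³/12-(-16)·6²·(24/5)²/6-(-16)·(24/5)⁵/(120·6))/10000 = 1351296/9765625 m
Load 2 — uniform load w=9 kN/m over full span:
  y_2 = -wx²(x²-4Lx+6L²)/(24EI) = -9·(24/5)²·((24/5)²-4·6·(24/5)+6·6²)/(24·10000) = -41796/390625 m
Load 3 — point force P=-3 kN at a=3/2 m (b=L-a=9/2):
  y_3 = -Pa²(3x-a)/(6EI)  [x>a] = -(-3)·(3/2)²·(3·(24/5)-(3/2))/(6·10000) = 1161/800000 m
Superposition: y = Σ y_i = 82065501/2500000000 m ≈ 0.032826 m

y(24/5) = 82065501/2500000000 m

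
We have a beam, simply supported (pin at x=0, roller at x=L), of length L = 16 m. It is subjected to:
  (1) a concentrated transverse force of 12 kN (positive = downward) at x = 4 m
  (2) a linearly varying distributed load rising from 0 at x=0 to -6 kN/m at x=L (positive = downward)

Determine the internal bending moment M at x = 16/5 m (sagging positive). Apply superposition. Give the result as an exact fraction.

Load 1 — point force P=12 kN at a=4 m (b=L-a=12):
  M_1 = Pbx/L  [x≤a] = 12·12·(16/5)/16 = 144/5 kN·m
Load 2 — triangular load w₀=-6 kN/m (0→w₀ over full span):
  M_2 = w₀Lx/6 - w₀x³/(6L) = (-6)·16·(16/5)/6 - (-6)·(16/5)³/(6·16) = -6144/125 kN·m
Superposition: M = Σ M_i = -2544/125 kN·m ≈ -20.352000 kN·m

M(16/5) = -2544/125 kN·m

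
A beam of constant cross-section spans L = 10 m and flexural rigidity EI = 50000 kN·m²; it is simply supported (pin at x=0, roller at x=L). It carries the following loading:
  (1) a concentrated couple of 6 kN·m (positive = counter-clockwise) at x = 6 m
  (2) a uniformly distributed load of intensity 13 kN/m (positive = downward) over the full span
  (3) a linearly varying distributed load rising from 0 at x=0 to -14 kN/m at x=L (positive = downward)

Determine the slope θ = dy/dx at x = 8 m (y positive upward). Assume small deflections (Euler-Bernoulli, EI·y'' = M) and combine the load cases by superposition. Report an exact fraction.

θ(8) = 8797/2250000 rad

Load 1 — applied couple M₀=6 kN·m at a=6 m (b=L-a=4):
  θ_1 = (M₀x²/(2L)-M₀(x-a)+C₁)/EI  [x>a] with C₁=M₀(3b²-L²)/(6L)=-26/5 = (6·8²/(2·10)-6·(8-6)+(-26/5))/50000 = 1/25000 rad
Load 2 — uniform load w=13 kN/m over full span:
  θ_2 = -w(L³-6Lx²+4x³)/(24EI) = -13·(10³-6·10·8²+4·8³)/(24·50000) = 429/50000 rad
Load 3 — triangular load w₀=-14 kN/m (0→w₀ over full span):
  θ_3 = -w₀(7L⁴-30L²x²+15x⁴)/(360LEI) = -(-14)·(7·10⁴-30·10²·8²+15·8⁴)/(360·10·50000) = -5299/1125000 rad
Superposition: θ = Σ θ_i = 8797/2250000 rad ≈ 0.003910 rad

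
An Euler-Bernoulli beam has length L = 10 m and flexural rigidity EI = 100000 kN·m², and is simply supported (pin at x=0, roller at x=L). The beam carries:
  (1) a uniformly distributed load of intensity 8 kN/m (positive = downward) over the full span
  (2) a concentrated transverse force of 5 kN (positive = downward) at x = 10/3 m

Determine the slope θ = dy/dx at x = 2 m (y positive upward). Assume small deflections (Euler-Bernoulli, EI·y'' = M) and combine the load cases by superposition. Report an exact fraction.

θ(2) = -1459/506250 rad

Load 1 — uniform load w=8 kN/m over full span:
  θ_1 = -w(L³-6Lx²+4x³)/(24EI) = -8·(10³-6·10·2²+4·2³)/(24·100000) = -33/12500 rad
Load 2 — point force P=5 kN at a=10/3 m (b=L-a=20/3):
  θ_2 = -Pb(L²-b²-3x²)/(6LEI)  [x≤a] = -5·(20/3)·(10²-(20/3)²-3·2²)/(6·10·100000) = -49/202500 rad
Superposition: θ = Σ θ_i = -1459/506250 rad ≈ -0.002882 rad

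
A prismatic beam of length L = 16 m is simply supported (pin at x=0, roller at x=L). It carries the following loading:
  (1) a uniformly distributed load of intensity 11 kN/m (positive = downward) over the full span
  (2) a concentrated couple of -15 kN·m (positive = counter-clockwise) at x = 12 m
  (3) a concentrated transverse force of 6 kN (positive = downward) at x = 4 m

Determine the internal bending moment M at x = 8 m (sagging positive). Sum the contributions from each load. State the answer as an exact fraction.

M(8) = 713/2 kN·m

Load 1 — uniform load w=11 kN/m over full span:
  M_1 = wx(L-x)/2 = 11·8·(16-8)/2 = 352 kN·m
Load 2 — applied couple M₀=-15 kN·m at a=12 m (b=L-a=4):
  M_2 = M₀x/L  [x≤a] = (-15)·8/16 = -15/2 kN·m
Load 3 — point force P=6 kN at a=4 m (b=L-a=12):
  M_3 = Pa(L-x)/L  [x>a] = 6·4·(16-8)/16 = 12 kN·m
Superposition: M = Σ M_i = 713/2 kN·m ≈ 356.500000 kN·m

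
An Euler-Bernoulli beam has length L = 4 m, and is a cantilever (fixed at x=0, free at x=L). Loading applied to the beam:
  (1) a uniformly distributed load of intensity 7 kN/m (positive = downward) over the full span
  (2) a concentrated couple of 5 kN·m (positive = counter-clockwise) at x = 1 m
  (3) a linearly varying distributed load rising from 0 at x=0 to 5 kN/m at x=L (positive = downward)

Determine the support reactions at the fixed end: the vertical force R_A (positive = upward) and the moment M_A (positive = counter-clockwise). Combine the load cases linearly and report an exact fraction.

R_A = 38 kN, M_A = 233/3 kN·m

Load 1 — uniform load w=7 kN/m over full span:
  R_A = wL = 7·4 = 28 kN
  M_A = wL²/2 = 7·4²/2 = 56 kN·m
Load 2 — applied couple M₀=5 kN·m at a=1 m (b=L-a=3):
  R_A = 0 kN
  M_A = -M₀ = -5 kN·m
Load 3 — triangular load w₀=5 kN/m (0→w₀ over full span):
  R_A = w₀L/2 = 5·4/2 = 10 kN
  M_A = w₀L²/3 = 5·4²/3 = 80/3 kN·m
Superposition: R_A = 38 kN, M_A = 233/3 kN·m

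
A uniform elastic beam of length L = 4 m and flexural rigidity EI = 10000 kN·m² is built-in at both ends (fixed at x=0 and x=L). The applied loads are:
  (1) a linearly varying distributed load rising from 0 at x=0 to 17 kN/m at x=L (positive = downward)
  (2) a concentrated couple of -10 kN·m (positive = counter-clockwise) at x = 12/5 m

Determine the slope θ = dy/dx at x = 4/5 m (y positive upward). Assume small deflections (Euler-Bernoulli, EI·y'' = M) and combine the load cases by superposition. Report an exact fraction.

θ(4/5) = -311/1171875 rad

Load 1 — triangular load w₀=17 kN/m (0→w₀ over full span):
  θ_1 = -w₀(2x(L-x)(L-2x)(x+2L)+x²(L-x)²)/(120LEI) = -17·(2·(4/5)·(4-(4/5))·(4-2·(4/5))·((4/5)+2·4)+(4/5)²·(4-(4/5))²)/(120·4·10000) = -476/1171875 rad
Load 2 — applied couple M₀=-10 kN·m at a=12/5 m (b=L-a=8/5):
  θ_2 = (R_Ax²/2 - M_Ax)/EI  [x≤a] with R_A=-18/5, M_A=-16/5 = ((-18/5)·(4/5)²/2 - (-16/5)·(4/5))/10000 = 11/78125 rad
Superposition: θ = Σ θ_i = -311/1171875 rad ≈ -0.000265 rad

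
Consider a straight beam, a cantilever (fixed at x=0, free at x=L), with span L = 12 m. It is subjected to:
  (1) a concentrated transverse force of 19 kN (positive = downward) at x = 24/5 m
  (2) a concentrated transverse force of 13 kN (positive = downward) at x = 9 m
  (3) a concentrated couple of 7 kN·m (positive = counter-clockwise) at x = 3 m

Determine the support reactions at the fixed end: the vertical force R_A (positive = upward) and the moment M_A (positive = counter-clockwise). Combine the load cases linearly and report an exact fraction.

Load 1 — point force P=19 kN at a=24/5 m (b=L-a=36/5):
  R_A = P = 19 kN
  M_A = Pa = 19·(24/5) = 456/5 kN·m
Load 2 — point force P=13 kN at a=9 m (b=L-a=3):
  R_A = P = 13 kN
  M_A = Pa = 13·9 = 117 kN·m
Load 3 — applied couple M₀=7 kN·m at a=3 m (b=L-a=9):
  R_A = 0 kN
  M_A = -M₀ = -7 kN·m
Superposition: R_A = 32 kN, M_A = 1006/5 kN·m

R_A = 32 kN, M_A = 1006/5 kN·m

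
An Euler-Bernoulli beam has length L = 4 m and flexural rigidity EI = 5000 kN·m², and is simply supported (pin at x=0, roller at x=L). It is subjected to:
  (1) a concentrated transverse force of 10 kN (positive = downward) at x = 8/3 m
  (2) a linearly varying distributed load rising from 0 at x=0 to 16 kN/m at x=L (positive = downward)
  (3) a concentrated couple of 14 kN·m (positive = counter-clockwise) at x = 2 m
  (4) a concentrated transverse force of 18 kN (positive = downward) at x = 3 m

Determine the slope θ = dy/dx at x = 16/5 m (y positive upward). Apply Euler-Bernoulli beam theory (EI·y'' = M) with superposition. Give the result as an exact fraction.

Load 1 — point force P=10 kN at a=8/3 m (b=L-a=4/3):
  θ_1 = -Pa(2L²-6Lx+3x²+a²)/(6LEI)  [x>a] = -10·(8/3)·(2·4²-6·4·(16/5)+3·(16/5)²+(8/3)²)/(6·4·5000) = 392/253125 rad
Load 2 — triangular load w₀=16 kN/m (0→w₀ over full span):
  θ_2 = -w₀(7L⁴-30L²x²+15x⁴)/(360LEI) = -16·(7·4⁴-30·4²·(16/5)²+15·(16/5)⁴)/(360·4·5000) = 12112/3515625 rad
Load 3 — applied couple M₀=14 kN·m at a=2 m (b=L-a=2):
  θ_3 = (M₀x²/(2L)-M₀(x-a)+C₁)/EI  [x>a] with C₁=M₀(3b²-L²)/(6L)=-7/3 = (14·(16/5)²/(2·4)-14·((16/5)-2)+(-7/3))/5000 = -91/375000 rad
Load 4 — point force P=18 kN at a=3 m (b=L-a=1):
  θ_4 = -Pa(2L²-6Lx+3x²+a²)/(6LEI)  [x>a] = -18·3·(2·4²-6·4·(16/5)+3·(16/5)²+3²)/(6·4·5000) = 1143/500000 rad
Superposition: θ = Σ θ_i = 7125131/1012500000 rad ≈ 0.007037 rad

θ(16/5) = 7125131/1012500000 rad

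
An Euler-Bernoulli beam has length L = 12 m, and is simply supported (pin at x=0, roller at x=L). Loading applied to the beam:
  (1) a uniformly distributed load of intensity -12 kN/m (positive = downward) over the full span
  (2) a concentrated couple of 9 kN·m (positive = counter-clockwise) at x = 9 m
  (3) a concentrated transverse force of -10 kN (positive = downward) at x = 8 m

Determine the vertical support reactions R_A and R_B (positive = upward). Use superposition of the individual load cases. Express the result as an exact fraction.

Load 1 — uniform load w=-12 kN/m over full span:
  R_A = wL/2 = (-12)·12/2 = -72 kN
  R_B = wL/2 = (-12)·12/2 = -72 kN
Load 2 — applied couple M₀=9 kN·m at a=9 m (b=L-a=3):
  R_A = M₀/L = 9/12 = 3/4 kN
  R_B = -M₀/L = -9/12 = -3/4 kN
Load 3 — point force P=-10 kN at a=8 m (b=L-a=4):
  R_A = Pb/L = (-10)·4/12 = -10/3 kN
  R_B = Pa/L = (-10)·8/12 = -20/3 kN
Superposition: R_A = -895/12 kN, R_B = -953/12 kN

R_A = -895/12 kN, R_B = -953/12 kN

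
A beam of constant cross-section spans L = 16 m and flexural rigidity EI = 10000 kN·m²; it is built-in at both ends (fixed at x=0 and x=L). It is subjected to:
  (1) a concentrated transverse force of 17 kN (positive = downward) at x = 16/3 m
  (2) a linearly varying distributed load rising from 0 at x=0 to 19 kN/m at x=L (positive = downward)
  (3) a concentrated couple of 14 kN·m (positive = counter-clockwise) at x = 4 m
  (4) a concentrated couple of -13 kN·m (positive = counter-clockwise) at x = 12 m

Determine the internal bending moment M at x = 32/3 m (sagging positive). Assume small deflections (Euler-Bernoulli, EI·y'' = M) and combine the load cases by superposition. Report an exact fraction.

Load 1 — point force P=17 kN at a=16/3 m (b=L-a=32/3):
  M_1 = Pa²(a+3b)(L-x)/L³ - Pa²b/L²  [x>a] = 17·(16/3)²·((16/3)+3·(32/3))·(16-(32/3))/16³ - 17·(16/3)²·(32/3)/16² = 272/81 kN·m
Load 2 — triangular load w₀=19 kN/m (0→w₀ over full span):
  M_2 = 3w₀Lx/20 - w₀L²/30 - w₀x³/(6L) = 3·19·16·(32/3)/20 - 19·16²/30 - 19·(32/3)³/(6·16) = 34048/405 kN·m
Load 3 — applied couple M₀=14 kN·m at a=4 m (b=L-a=12):
  M_3 = R_Ax - M_A - M₀  [x>a] with R_A=63/64, M_A=-21/8 = (63/64)·(32/3) - (-21/8) - 14 = -7/8 kN·m
Load 4 — applied couple M₀=-13 kN·m at a=12 m (b=L-a=4):
  M_4 = R_Ax - M_A  [x≤a] with R_A=-117/128, M_A=-65/16 = (-117/128)·(32/3) - (-65/16) = -91/16 kN·m
Superposition: M = Σ M_i = 524003/6480 kN·m ≈ 80.864660 kN·m

M(32/3) = 524003/6480 kN·m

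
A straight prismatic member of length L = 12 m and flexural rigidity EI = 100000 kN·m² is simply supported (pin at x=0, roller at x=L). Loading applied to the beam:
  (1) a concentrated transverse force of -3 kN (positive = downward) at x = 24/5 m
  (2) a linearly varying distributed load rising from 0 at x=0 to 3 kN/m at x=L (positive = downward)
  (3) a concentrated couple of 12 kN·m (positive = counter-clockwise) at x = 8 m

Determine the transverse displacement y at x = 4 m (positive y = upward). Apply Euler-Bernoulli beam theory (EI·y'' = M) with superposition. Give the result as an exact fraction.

y(4) = -3554/1171875 m

Load 1 — point force P=-3 kN at a=24/5 m (b=L-a=36/5):
  y_1 = -Pbx(L²-b²-x²)/(6LEI)  [x≤a] = -(-3)·(36/5)·4·(12²-(36/5)²-4²)/(6·12·100000) = 357/390625 m
Load 2 — triangular load w₀=3 kN/m (0→w₀ over full span):
  y_2 = -w₀x(7L⁴-10L²x²+3x⁴)/(360LEI) = -3·4·(7·12⁴-10·12²·4²+3·4⁴)/(360·12·100000) = -32/9375 m
Load 3 — applied couple M₀=12 kN·m at a=8 m (b=L-a=4):
  y_3 = (M₀x³/(6L)+C₁x)/EI  [x≤a] with C₁=M₀(3b²-L²)/(6L)=-16 = (12·4³/(6·12)+(-16)·4)/100000 = -1/1875 m
Superposition: y = Σ y_i = -3554/1171875 m ≈ -0.003033 m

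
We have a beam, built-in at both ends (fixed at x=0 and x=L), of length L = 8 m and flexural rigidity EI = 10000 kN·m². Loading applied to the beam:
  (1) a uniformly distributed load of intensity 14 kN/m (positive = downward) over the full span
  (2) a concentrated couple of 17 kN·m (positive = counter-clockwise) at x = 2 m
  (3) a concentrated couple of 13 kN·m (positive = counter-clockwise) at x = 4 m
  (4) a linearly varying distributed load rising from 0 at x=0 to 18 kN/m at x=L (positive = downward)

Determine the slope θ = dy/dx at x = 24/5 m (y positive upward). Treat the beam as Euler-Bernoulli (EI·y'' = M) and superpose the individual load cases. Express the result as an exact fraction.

θ(24/5) = 25461/6250000 rad

Load 1 — uniform load w=14 kN/m over full span:
  θ_1 = -wx(L-x)(L-2x)/(12EI) = -14·(24/5)·(8-(24/5))·(8-2·(24/5))/(12·10000) = 224/78125 rad
Load 2 — applied couple M₀=17 kN·m at a=2 m (b=L-a=6):
  θ_2 = (R_Ax²/2 - M_Ax - M₀(x-a))/EI  [x>a] with R_A=153/64, M_A=-51/16 = ((153/64)·(24/5)²/2 - (-51/16)·(24/5) - 17·((24/5)-2))/10000 = -119/250000 rad
Load 3 — applied couple M₀=13 kN·m at a=4 m (b=L-a=4):
  θ_3 = (R_Ax²/2 - M_Ax - M₀(x-a))/EI  [x>a] with R_A=39/16, M_A=13/4 = ((39/16)·(24/5)²/2 - (13/4)·(24/5) - 13·((24/5)-4))/10000 = 13/62500 rad
Load 4 — triangular load w₀=18 kN/m (0→w₀ over full span):
  θ_4 = -w₀(2x(L-x)(L-2x)(x+2L)+x²(L-x)²)/(120LEI) = -18·(2·(24/5)·(8-(24/5))·(8-2·(24/5))·((24/5)+2·8)+(24/5)²·(8-(24/5))²)/(120·8·10000) = 576/390625 rad
Superposition: θ = Σ θ_i = 25461/6250000 rad ≈ 0.004074 rad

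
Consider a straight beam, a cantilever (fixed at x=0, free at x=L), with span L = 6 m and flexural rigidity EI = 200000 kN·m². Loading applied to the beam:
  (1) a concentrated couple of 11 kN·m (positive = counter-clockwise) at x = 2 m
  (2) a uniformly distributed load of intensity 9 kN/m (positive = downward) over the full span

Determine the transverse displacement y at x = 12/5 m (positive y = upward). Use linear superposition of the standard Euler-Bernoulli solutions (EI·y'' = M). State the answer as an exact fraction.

Load 1 — applied couple M₀=11 kN·m at a=2 m (b=L-a=4):
  y_1 = M₀a(2x-a)/(2EI)  [x>a] = 11·2·(2·(12/5)-2)/(2·200000) = 77/500000 m
Load 2 — uniform load w=9 kN/m over full span:
  y_2 = -wx²(x²-4Lx+6L²)/(24EI) = -9·(12/5)²·((12/5)²-4·6·(12/5)+6·6²)/(24·200000) = -13851/7812500 m
Superposition: y = Σ y_i = -101183/62500000 m ≈ -0.001619 m

y(12/5) = -101183/62500000 m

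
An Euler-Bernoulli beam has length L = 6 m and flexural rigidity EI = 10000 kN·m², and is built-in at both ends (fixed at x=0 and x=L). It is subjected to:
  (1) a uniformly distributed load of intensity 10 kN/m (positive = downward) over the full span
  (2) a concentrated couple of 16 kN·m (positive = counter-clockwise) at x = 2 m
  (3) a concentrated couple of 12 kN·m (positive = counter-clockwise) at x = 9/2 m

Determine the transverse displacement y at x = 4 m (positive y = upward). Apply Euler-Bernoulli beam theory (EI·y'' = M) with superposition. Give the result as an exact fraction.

Load 1 — uniform load w=10 kN/m over full span:
  y_1 = -wx²(L-x)²/(24EI) = -10·4²·(6-4)²/(24·10000) = -1/375 m
Load 2 — applied couple M₀=16 kN·m at a=2 m (b=L-a=4):
  y_2 = (R_Ax³/6 - M_Ax²/2 - M₀(x-a)²/2)/EI  [x>a] with R_A=32/9, M_A=0 = ((32/9)·4³/6 - 0·4²/2 - 16·(4-2)²/2)/10000 = 2/3375 m
Load 3 — applied couple M₀=12 kN·m at a=9/2 m (b=L-a=3/2):
  y_3 = (R_Ax³/6 - M_Ax²/2)/EI  [x≤a] with R_A=9/4, M_A=15/4 = ((9/4)·4³/6 - (15/4)·4²/2)/10000 = -3/5000 m
Superposition: y = Σ y_i = -361/135000 m ≈ -0.002674 m

y(4) = -361/135000 m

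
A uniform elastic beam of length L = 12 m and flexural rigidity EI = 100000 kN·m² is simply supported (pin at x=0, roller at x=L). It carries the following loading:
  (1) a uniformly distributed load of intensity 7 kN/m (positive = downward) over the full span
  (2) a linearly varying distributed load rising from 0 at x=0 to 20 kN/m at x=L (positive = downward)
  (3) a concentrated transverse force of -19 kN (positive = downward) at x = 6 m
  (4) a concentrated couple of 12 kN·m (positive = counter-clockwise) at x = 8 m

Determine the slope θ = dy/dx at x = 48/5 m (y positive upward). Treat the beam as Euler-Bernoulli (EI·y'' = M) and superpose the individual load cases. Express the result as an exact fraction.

Load 1 — uniform load w=7 kN/m over full span:
  θ_1 = -w(L³-6Lx²+4x³)/(24EI) = -7·(12³-6·12·(48/5)²+4·(48/5)³)/(24·100000) = 6237/1562500 rad
Load 2 — triangular load w₀=20 kN/m (0→w₀ over full span):
  θ_2 = -w₀(7L⁴-30L²x²+15x⁴)/(360LEI) = -20·(7·12⁴-30·12²·(48/5)²+15·(48/5)⁴)/(360·12·100000) = 2271/390625 rad
Load 3 — point force P=-19 kN at a=6 m (b=L-a=6):
  θ_3 = -Pa(2L²-6Lx+3x²+a²)/(6LEI)  [x>a] = -(-19)·6·(2·12²-6·12·(48/5)+3·(48/5)²+6²)/(6·12·100000) = -3591/2500000 rad
Load 4 — applied couple M₀=12 kN·m at a=8 m (b=L-a=4):
  θ_4 = (M₀x²/(2L)-M₀(x-a)+C₁)/EI  [x>a] with C₁=M₀(3b²-L²)/(6L)=-16 = (12·(48/5)²/(2·12)-12·((48/5)-8)+(-16))/100000 = 17/156250 rad
Superposition: θ = Σ θ_i = 105973/12500000 rad ≈ 0.008478 rad

θ(48/5) = 105973/12500000 rad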